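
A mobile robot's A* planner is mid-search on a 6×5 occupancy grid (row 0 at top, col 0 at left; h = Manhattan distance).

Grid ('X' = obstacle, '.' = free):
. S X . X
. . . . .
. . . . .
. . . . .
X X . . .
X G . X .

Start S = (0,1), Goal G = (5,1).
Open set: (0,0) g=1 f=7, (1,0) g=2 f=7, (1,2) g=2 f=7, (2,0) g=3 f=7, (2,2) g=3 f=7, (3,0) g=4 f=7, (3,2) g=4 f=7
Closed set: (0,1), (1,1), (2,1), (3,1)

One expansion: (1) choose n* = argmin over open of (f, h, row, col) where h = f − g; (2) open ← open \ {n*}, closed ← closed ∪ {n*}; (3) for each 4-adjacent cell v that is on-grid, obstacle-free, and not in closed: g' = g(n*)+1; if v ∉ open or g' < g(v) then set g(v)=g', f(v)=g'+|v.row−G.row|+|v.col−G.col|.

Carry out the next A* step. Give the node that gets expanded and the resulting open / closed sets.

step 1: expand (3,0) (f=7, h=3) → closed; open now [(0,0) g=1 f=7, (1,0) g=2 f=7, (1,2) g=2 f=7, (2,0) g=3 f=7, (2,2) g=3 f=7, (3,2) g=4 f=7]

expanded=(3,0); open=[(0,0) g=1 f=7, (1,0) g=2 f=7, (1,2) g=2 f=7, (2,0) g=3 f=7, (2,2) g=3 f=7, (3,2) g=4 f=7]; closed=[(0,1), (1,1), (2,1), (3,0), (3,1)]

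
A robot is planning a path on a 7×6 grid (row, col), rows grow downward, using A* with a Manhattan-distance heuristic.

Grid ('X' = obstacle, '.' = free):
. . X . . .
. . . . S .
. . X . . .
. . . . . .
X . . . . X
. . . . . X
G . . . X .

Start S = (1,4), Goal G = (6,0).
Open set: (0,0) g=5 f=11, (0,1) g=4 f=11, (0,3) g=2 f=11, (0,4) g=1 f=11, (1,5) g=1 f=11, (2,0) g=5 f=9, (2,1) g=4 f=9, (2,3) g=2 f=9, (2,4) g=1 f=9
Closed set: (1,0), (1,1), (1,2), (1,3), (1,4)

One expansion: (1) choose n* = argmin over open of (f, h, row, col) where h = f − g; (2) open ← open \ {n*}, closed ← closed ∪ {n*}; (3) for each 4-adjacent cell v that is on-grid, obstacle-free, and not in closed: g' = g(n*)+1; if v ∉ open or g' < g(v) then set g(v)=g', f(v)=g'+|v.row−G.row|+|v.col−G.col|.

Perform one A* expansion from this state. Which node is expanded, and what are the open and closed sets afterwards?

step 1: expand (2,0) (f=9, h=4) → closed; open now [(0,0) g=5 f=11, (0,1) g=4 f=11, (0,3) g=2 f=11, (0,4) g=1 f=11, (1,5) g=1 f=11, (2,1) g=4 f=9, (2,3) g=2 f=9, (2,4) g=1 f=9, (3,0) g=6 f=9]

expanded=(2,0); open=[(0,0) g=5 f=11, (0,1) g=4 f=11, (0,3) g=2 f=11, (0,4) g=1 f=11, (1,5) g=1 f=11, (2,1) g=4 f=9, (2,3) g=2 f=9, (2,4) g=1 f=9, (3,0) g=6 f=9]; closed=[(1,0), (1,1), (1,2), (1,3), (1,4), (2,0)]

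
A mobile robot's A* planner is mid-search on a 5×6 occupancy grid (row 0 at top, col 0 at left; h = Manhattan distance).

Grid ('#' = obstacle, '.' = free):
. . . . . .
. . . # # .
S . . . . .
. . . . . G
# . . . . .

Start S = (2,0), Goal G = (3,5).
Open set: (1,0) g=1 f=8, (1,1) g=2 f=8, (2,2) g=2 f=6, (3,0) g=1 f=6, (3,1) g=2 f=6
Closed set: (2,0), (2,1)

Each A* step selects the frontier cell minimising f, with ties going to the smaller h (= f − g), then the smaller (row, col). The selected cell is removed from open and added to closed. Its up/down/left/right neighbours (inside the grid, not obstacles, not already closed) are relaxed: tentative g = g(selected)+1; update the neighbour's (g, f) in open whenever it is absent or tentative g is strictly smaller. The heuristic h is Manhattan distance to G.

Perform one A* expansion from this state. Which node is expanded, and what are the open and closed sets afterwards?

expanded=(2,2); open=[(1,0) g=1 f=8, (1,1) g=2 f=8, (1,2) g=3 f=8, (2,3) g=3 f=6, (3,0) g=1 f=6, (3,1) g=2 f=6, (3,2) g=3 f=6]; closed=[(2,0), (2,1), (2,2)]

step 1: expand (2,2) (f=6, h=4) → closed; open now [(1,0) g=1 f=8, (1,1) g=2 f=8, (1,2) g=3 f=8, (2,3) g=3 f=6, (3,0) g=1 f=6, (3,1) g=2 f=6, (3,2) g=3 f=6]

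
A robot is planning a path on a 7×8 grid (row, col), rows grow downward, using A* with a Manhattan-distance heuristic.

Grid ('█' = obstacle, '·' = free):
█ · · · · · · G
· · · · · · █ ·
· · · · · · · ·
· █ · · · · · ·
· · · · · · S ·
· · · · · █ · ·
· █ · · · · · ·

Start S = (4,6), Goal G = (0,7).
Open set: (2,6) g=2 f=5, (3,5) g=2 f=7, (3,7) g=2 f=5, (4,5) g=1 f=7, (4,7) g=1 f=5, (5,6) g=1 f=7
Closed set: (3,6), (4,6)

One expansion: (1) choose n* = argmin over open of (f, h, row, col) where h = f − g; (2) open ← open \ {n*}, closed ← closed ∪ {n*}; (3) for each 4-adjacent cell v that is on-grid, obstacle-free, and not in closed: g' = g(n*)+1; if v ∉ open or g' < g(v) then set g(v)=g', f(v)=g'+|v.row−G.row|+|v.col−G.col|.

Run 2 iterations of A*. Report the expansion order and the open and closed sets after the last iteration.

step 1: expand (2,6) (f=5, h=3) → closed; open now [(2,5) g=3 f=7, (2,7) g=3 f=5, (3,5) g=2 f=7, (3,7) g=2 f=5, (4,5) g=1 f=7, (4,7) g=1 f=5, (5,6) g=1 f=7]
step 2: expand (2,7) (f=5, h=2) → closed; open now [(1,7) g=4 f=5, (2,5) g=3 f=7, (3,5) g=2 f=7, (3,7) g=2 f=5, (4,5) g=1 f=7, (4,7) g=1 f=5, (5,6) g=1 f=7]

order=[(2,6) → (2,7)]; open=[(1,7) g=4 f=5, (2,5) g=3 f=7, (3,5) g=2 f=7, (3,7) g=2 f=5, (4,5) g=1 f=7, (4,7) g=1 f=5, (5,6) g=1 f=7]; closed=[(2,6), (2,7), (3,6), (4,6)]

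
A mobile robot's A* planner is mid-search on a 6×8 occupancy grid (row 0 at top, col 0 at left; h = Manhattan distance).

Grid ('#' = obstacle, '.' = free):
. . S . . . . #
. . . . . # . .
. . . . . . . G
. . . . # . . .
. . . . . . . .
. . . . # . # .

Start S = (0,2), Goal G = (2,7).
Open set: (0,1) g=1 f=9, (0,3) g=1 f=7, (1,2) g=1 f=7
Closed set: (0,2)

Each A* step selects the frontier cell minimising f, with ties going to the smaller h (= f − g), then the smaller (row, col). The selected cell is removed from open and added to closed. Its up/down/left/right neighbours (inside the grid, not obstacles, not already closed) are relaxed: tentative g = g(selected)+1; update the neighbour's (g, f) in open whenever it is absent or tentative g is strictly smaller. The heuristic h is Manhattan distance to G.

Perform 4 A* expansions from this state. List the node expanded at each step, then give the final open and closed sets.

step 1: expand (0,3) (f=7, h=6) → closed; open now [(0,1) g=1 f=9, (0,4) g=2 f=7, (1,2) g=1 f=7, (1,3) g=2 f=7]
step 2: expand (0,4) (f=7, h=5) → closed; open now [(0,1) g=1 f=9, (0,5) g=3 f=7, (1,2) g=1 f=7, (1,3) g=2 f=7, (1,4) g=3 f=7]
step 3: expand (0,5) (f=7, h=4) → closed; open now [(0,1) g=1 f=9, (0,6) g=4 f=7, (1,2) g=1 f=7, (1,3) g=2 f=7, (1,4) g=3 f=7]
step 4: expand (0,6) (f=7, h=3) → closed; open now [(0,1) g=1 f=9, (1,2) g=1 f=7, (1,3) g=2 f=7, (1,4) g=3 f=7, (1,6) g=5 f=7]

order=[(0,3) → (0,4) → (0,5) → (0,6)]; open=[(0,1) g=1 f=9, (1,2) g=1 f=7, (1,3) g=2 f=7, (1,4) g=3 f=7, (1,6) g=5 f=7]; closed=[(0,2), (0,3), (0,4), (0,5), (0,6)]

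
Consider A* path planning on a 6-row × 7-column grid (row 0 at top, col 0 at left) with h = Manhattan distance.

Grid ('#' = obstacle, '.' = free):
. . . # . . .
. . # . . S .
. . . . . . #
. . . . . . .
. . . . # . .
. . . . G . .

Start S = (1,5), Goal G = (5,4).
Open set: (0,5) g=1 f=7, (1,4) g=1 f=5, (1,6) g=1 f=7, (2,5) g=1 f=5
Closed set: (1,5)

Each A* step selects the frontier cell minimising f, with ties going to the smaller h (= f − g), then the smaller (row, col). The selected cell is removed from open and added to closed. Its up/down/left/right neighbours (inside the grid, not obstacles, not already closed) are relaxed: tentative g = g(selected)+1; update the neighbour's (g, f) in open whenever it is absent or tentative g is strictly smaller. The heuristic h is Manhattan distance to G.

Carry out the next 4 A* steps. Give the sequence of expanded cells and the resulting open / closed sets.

order=[(1,4) → (2,4) → (3,4) → (2,5)]; open=[(0,4) g=2 f=7, (0,5) g=1 f=7, (1,3) g=2 f=7, (1,6) g=1 f=7, (2,3) g=3 f=7, (3,3) g=4 f=7, (3,5) g=2 f=5]; closed=[(1,4), (1,5), (2,4), (2,5), (3,4)]

step 1: expand (1,4) (f=5, h=4) → closed; open now [(0,4) g=2 f=7, (0,5) g=1 f=7, (1,3) g=2 f=7, (1,6) g=1 f=7, (2,4) g=2 f=5, (2,5) g=1 f=5]
step 2: expand (2,4) (f=5, h=3) → closed; open now [(0,4) g=2 f=7, (0,5) g=1 f=7, (1,3) g=2 f=7, (1,6) g=1 f=7, (2,3) g=3 f=7, (2,5) g=1 f=5, (3,4) g=3 f=5]
step 3: expand (3,4) (f=5, h=2) → closed; open now [(0,4) g=2 f=7, (0,5) g=1 f=7, (1,3) g=2 f=7, (1,6) g=1 f=7, (2,3) g=3 f=7, (2,5) g=1 f=5, (3,3) g=4 f=7, (3,5) g=4 f=7]
step 4: expand (2,5) (f=5, h=4) → closed; open now [(0,4) g=2 f=7, (0,5) g=1 f=7, (1,3) g=2 f=7, (1,6) g=1 f=7, (2,3) g=3 f=7, (3,3) g=4 f=7, (3,5) g=2 f=5]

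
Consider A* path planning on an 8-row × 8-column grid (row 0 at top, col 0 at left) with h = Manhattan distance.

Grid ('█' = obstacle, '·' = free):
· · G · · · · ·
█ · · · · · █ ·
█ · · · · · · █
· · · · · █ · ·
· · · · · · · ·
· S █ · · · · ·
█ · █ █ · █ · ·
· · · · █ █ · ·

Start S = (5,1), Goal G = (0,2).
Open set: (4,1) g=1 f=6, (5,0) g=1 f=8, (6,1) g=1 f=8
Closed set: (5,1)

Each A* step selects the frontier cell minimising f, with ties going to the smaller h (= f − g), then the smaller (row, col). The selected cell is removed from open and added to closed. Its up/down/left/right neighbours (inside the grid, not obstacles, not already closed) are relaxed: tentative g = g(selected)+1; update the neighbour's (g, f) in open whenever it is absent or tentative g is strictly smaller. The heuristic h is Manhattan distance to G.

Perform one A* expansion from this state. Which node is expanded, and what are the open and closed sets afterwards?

step 1: expand (4,1) (f=6, h=5) → closed; open now [(3,1) g=2 f=6, (4,0) g=2 f=8, (4,2) g=2 f=6, (5,0) g=1 f=8, (6,1) g=1 f=8]

expanded=(4,1); open=[(3,1) g=2 f=6, (4,0) g=2 f=8, (4,2) g=2 f=6, (5,0) g=1 f=8, (6,1) g=1 f=8]; closed=[(4,1), (5,1)]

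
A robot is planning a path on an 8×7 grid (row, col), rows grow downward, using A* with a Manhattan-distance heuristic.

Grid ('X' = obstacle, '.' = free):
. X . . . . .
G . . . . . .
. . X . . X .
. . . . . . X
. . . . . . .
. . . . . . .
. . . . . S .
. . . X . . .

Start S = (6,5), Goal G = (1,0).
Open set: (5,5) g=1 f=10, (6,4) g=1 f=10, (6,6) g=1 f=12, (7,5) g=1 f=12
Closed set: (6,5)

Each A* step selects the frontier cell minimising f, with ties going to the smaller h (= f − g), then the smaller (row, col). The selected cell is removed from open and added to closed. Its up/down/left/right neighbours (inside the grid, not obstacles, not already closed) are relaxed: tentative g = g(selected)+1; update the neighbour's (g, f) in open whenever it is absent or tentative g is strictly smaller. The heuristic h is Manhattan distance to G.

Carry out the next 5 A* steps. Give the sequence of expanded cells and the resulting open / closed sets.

order=[(5,5) → (4,5) → (3,5) → (3,4) → (2,4)]; open=[(1,4) g=6 f=10, (2,3) g=6 f=10, (3,3) g=5 f=10, (4,4) g=3 f=10, (4,6) g=3 f=12, (5,4) g=2 f=10, (5,6) g=2 f=12, (6,4) g=1 f=10, (6,6) g=1 f=12, (7,5) g=1 f=12]; closed=[(2,4), (3,4), (3,5), (4,5), (5,5), (6,5)]

step 1: expand (5,5) (f=10, h=9) → closed; open now [(4,5) g=2 f=10, (5,4) g=2 f=10, (5,6) g=2 f=12, (6,4) g=1 f=10, (6,6) g=1 f=12, (7,5) g=1 f=12]
step 2: expand (4,5) (f=10, h=8) → closed; open now [(3,5) g=3 f=10, (4,4) g=3 f=10, (4,6) g=3 f=12, (5,4) g=2 f=10, (5,6) g=2 f=12, (6,4) g=1 f=10, (6,6) g=1 f=12, (7,5) g=1 f=12]
step 3: expand (3,5) (f=10, h=7) → closed; open now [(3,4) g=4 f=10, (4,4) g=3 f=10, (4,6) g=3 f=12, (5,4) g=2 f=10, (5,6) g=2 f=12, (6,4) g=1 f=10, (6,6) g=1 f=12, (7,5) g=1 f=12]
step 4: expand (3,4) (f=10, h=6) → closed; open now [(2,4) g=5 f=10, (3,3) g=5 f=10, (4,4) g=3 f=10, (4,6) g=3 f=12, (5,4) g=2 f=10, (5,6) g=2 f=12, (6,4) g=1 f=10, (6,6) g=1 f=12, (7,5) g=1 f=12]
step 5: expand (2,4) (f=10, h=5) → closed; open now [(1,4) g=6 f=10, (2,3) g=6 f=10, (3,3) g=5 f=10, (4,4) g=3 f=10, (4,6) g=3 f=12, (5,4) g=2 f=10, (5,6) g=2 f=12, (6,4) g=1 f=10, (6,6) g=1 f=12, (7,5) g=1 f=12]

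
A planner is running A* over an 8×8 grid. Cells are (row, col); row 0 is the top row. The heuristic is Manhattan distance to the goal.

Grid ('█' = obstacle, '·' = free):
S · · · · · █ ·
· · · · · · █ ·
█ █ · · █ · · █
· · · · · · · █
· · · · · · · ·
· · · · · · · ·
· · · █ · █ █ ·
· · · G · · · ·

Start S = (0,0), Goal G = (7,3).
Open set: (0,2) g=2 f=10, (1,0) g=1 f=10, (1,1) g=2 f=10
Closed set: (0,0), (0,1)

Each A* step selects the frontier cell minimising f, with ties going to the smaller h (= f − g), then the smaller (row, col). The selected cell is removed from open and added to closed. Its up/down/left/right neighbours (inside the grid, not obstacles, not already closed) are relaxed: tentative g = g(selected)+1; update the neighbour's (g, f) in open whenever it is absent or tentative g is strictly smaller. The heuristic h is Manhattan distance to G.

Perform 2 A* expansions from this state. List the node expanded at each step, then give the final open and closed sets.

step 1: expand (0,2) (f=10, h=8) → closed; open now [(0,3) g=3 f=10, (1,0) g=1 f=10, (1,1) g=2 f=10, (1,2) g=3 f=10]
step 2: expand (0,3) (f=10, h=7) → closed; open now [(0,4) g=4 f=12, (1,0) g=1 f=10, (1,1) g=2 f=10, (1,2) g=3 f=10, (1,3) g=4 f=10]

order=[(0,2) → (0,3)]; open=[(0,4) g=4 f=12, (1,0) g=1 f=10, (1,1) g=2 f=10, (1,2) g=3 f=10, (1,3) g=4 f=10]; closed=[(0,0), (0,1), (0,2), (0,3)]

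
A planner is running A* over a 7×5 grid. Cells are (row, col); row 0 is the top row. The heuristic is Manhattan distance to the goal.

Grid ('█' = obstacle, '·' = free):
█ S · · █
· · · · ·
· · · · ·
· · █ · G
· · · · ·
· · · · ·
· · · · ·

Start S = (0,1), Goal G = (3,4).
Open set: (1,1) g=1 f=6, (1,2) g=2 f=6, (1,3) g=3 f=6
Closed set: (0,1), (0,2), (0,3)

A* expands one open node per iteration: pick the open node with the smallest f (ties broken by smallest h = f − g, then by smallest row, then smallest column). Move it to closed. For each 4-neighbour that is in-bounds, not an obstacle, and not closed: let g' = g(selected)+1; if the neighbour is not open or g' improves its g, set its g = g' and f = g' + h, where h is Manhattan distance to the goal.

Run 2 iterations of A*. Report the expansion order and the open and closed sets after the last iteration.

order=[(1,3) → (1,4)]; open=[(1,1) g=1 f=6, (1,2) g=2 f=6, (2,3) g=4 f=6, (2,4) g=5 f=6]; closed=[(0,1), (0,2), (0,3), (1,3), (1,4)]

step 1: expand (1,3) (f=6, h=3) → closed; open now [(1,1) g=1 f=6, (1,2) g=2 f=6, (1,4) g=4 f=6, (2,3) g=4 f=6]
step 2: expand (1,4) (f=6, h=2) → closed; open now [(1,1) g=1 f=6, (1,2) g=2 f=6, (2,3) g=4 f=6, (2,4) g=5 f=6]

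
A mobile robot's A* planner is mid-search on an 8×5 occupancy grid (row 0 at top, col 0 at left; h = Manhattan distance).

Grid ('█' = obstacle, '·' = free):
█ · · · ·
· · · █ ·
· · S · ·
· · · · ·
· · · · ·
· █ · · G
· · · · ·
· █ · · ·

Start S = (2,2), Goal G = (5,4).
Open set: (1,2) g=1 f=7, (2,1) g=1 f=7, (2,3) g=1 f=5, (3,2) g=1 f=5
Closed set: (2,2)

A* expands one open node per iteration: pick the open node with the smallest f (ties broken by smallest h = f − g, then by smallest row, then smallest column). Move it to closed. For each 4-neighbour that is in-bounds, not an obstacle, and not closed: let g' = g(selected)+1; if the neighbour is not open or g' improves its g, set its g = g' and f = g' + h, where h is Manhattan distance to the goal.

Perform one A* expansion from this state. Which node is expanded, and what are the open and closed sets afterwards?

step 1: expand (2,3) (f=5, h=4) → closed; open now [(1,2) g=1 f=7, (2,1) g=1 f=7, (2,4) g=2 f=5, (3,2) g=1 f=5, (3,3) g=2 f=5]

expanded=(2,3); open=[(1,2) g=1 f=7, (2,1) g=1 f=7, (2,4) g=2 f=5, (3,2) g=1 f=5, (3,3) g=2 f=5]; closed=[(2,2), (2,3)]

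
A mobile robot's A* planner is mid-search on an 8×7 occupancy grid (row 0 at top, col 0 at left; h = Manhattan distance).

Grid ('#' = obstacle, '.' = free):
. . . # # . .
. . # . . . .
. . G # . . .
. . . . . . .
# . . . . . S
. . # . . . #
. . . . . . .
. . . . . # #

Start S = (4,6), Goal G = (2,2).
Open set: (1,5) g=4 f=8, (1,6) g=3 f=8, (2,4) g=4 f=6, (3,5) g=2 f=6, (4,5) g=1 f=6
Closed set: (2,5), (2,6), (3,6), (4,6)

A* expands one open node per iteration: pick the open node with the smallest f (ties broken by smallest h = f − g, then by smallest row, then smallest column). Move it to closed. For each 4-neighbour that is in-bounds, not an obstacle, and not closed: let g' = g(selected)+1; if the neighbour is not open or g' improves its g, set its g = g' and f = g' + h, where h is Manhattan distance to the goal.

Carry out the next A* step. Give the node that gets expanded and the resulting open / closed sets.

expanded=(2,4); open=[(1,4) g=5 f=8, (1,5) g=4 f=8, (1,6) g=3 f=8, (3,4) g=5 f=8, (3,5) g=2 f=6, (4,5) g=1 f=6]; closed=[(2,4), (2,5), (2,6), (3,6), (4,6)]

step 1: expand (2,4) (f=6, h=2) → closed; open now [(1,4) g=5 f=8, (1,5) g=4 f=8, (1,6) g=3 f=8, (3,4) g=5 f=8, (3,5) g=2 f=6, (4,5) g=1 f=6]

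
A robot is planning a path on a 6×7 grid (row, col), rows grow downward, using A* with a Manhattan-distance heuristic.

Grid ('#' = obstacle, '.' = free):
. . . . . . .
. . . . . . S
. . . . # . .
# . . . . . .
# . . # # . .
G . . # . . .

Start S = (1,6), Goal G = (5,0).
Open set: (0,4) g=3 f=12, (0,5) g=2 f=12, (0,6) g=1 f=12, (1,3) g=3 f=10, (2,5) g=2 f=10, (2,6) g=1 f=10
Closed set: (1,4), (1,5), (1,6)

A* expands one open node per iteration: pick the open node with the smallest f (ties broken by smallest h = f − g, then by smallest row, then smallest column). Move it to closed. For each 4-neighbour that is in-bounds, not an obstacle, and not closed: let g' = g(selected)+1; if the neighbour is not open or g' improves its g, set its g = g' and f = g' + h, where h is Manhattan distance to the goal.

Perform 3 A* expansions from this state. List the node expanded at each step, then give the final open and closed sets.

step 1: expand (1,3) (f=10, h=7) → closed; open now [(0,3) g=4 f=12, (0,4) g=3 f=12, (0,5) g=2 f=12, (0,6) g=1 f=12, (1,2) g=4 f=10, (2,3) g=4 f=10, (2,5) g=2 f=10, (2,6) g=1 f=10]
step 2: expand (1,2) (f=10, h=6) → closed; open now [(0,2) g=5 f=12, (0,3) g=4 f=12, (0,4) g=3 f=12, (0,5) g=2 f=12, (0,6) g=1 f=12, (1,1) g=5 f=10, (2,2) g=5 f=10, (2,3) g=4 f=10, (2,5) g=2 f=10, (2,6) g=1 f=10]
step 3: expand (1,1) (f=10, h=5) → closed; open now [(0,1) g=6 f=12, (0,2) g=5 f=12, (0,3) g=4 f=12, (0,4) g=3 f=12, (0,5) g=2 f=12, (0,6) g=1 f=12, (1,0) g=6 f=10, (2,1) g=6 f=10, (2,2) g=5 f=10, (2,3) g=4 f=10, (2,5) g=2 f=10, (2,6) g=1 f=10]

order=[(1,3) → (1,2) → (1,1)]; open=[(0,1) g=6 f=12, (0,2) g=5 f=12, (0,3) g=4 f=12, (0,4) g=3 f=12, (0,5) g=2 f=12, (0,6) g=1 f=12, (1,0) g=6 f=10, (2,1) g=6 f=10, (2,2) g=5 f=10, (2,3) g=4 f=10, (2,5) g=2 f=10, (2,6) g=1 f=10]; closed=[(1,1), (1,2), (1,3), (1,4), (1,5), (1,6)]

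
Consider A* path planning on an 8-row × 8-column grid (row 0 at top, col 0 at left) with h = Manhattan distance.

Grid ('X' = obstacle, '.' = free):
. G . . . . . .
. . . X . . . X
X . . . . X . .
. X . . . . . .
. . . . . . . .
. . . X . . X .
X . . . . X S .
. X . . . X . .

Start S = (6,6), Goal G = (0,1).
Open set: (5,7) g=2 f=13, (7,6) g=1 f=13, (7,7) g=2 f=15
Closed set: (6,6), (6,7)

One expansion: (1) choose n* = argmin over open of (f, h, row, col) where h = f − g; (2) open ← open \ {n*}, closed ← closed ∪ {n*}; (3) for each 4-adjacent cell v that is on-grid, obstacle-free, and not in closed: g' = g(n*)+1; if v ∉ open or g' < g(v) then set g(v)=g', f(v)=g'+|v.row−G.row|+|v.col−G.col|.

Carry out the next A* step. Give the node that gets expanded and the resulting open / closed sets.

step 1: expand (5,7) (f=13, h=11) → closed; open now [(4,7) g=3 f=13, (7,6) g=1 f=13, (7,7) g=2 f=15]

expanded=(5,7); open=[(4,7) g=3 f=13, (7,6) g=1 f=13, (7,7) g=2 f=15]; closed=[(5,7), (6,6), (6,7)]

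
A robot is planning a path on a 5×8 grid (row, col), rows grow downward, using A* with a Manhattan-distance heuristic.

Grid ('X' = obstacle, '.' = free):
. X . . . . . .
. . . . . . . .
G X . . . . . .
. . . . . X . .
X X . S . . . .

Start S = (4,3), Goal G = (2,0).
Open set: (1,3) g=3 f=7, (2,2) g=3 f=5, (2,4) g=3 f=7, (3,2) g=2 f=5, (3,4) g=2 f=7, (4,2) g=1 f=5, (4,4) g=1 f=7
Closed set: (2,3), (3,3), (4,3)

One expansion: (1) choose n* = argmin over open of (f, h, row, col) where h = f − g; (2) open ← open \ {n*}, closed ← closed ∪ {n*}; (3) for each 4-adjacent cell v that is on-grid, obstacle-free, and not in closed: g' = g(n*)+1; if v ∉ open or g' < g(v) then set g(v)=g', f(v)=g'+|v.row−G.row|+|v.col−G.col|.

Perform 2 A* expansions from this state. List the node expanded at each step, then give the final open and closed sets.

step 1: expand (2,2) (f=5, h=2) → closed; open now [(1,2) g=4 f=7, (1,3) g=3 f=7, (2,4) g=3 f=7, (3,2) g=2 f=5, (3,4) g=2 f=7, (4,2) g=1 f=5, (4,4) g=1 f=7]
step 2: expand (3,2) (f=5, h=3) → closed; open now [(1,2) g=4 f=7, (1,3) g=3 f=7, (2,4) g=3 f=7, (3,1) g=3 f=5, (3,4) g=2 f=7, (4,2) g=1 f=5, (4,4) g=1 f=7]

order=[(2,2) → (3,2)]; open=[(1,2) g=4 f=7, (1,3) g=3 f=7, (2,4) g=3 f=7, (3,1) g=3 f=5, (3,4) g=2 f=7, (4,2) g=1 f=5, (4,4) g=1 f=7]; closed=[(2,2), (2,3), (3,2), (3,3), (4,3)]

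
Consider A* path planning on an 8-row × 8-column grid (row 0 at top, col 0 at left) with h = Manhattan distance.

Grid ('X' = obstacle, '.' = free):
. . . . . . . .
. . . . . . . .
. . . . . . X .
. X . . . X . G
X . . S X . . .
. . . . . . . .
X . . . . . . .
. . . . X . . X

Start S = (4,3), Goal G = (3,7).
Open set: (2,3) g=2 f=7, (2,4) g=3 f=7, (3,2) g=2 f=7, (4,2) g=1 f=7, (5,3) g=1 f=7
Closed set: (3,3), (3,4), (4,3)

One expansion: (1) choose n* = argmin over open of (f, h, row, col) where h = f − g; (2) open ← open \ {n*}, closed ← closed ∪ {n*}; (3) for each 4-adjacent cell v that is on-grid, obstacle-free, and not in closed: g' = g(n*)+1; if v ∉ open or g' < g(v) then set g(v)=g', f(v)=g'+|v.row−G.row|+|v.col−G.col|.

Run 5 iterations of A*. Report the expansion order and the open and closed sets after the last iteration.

order=[(2,4) → (2,5) → (2,3) → (3,2) → (4,2)]; open=[(1,3) g=3 f=9, (1,4) g=4 f=9, (1,5) g=5 f=9, (2,2) g=3 f=9, (4,1) g=2 f=9, (5,2) g=2 f=9, (5,3) g=1 f=7]; closed=[(2,3), (2,4), (2,5), (3,2), (3,3), (3,4), (4,2), (4,3)]

step 1: expand (2,4) (f=7, h=4) → closed; open now [(1,4) g=4 f=9, (2,3) g=2 f=7, (2,5) g=4 f=7, (3,2) g=2 f=7, (4,2) g=1 f=7, (5,3) g=1 f=7]
step 2: expand (2,5) (f=7, h=3) → closed; open now [(1,4) g=4 f=9, (1,5) g=5 f=9, (2,3) g=2 f=7, (3,2) g=2 f=7, (4,2) g=1 f=7, (5,3) g=1 f=7]
step 3: expand (2,3) (f=7, h=5) → closed; open now [(1,3) g=3 f=9, (1,4) g=4 f=9, (1,5) g=5 f=9, (2,2) g=3 f=9, (3,2) g=2 f=7, (4,2) g=1 f=7, (5,3) g=1 f=7]
step 4: expand (3,2) (f=7, h=5) → closed; open now [(1,3) g=3 f=9, (1,4) g=4 f=9, (1,5) g=5 f=9, (2,2) g=3 f=9, (4,2) g=1 f=7, (5,3) g=1 f=7]
step 5: expand (4,2) (f=7, h=6) → closed; open now [(1,3) g=3 f=9, (1,4) g=4 f=9, (1,5) g=5 f=9, (2,2) g=3 f=9, (4,1) g=2 f=9, (5,2) g=2 f=9, (5,3) g=1 f=7]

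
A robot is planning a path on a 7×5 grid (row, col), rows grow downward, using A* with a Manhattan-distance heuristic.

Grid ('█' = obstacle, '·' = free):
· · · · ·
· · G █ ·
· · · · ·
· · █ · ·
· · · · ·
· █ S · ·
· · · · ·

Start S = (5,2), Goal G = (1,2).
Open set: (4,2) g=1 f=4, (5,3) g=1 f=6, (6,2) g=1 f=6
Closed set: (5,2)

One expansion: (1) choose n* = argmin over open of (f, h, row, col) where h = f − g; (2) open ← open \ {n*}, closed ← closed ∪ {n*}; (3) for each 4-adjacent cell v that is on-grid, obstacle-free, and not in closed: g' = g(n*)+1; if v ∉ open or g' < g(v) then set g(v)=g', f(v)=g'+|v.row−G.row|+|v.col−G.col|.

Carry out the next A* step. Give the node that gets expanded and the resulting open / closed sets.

expanded=(4,2); open=[(4,1) g=2 f=6, (4,3) g=2 f=6, (5,3) g=1 f=6, (6,2) g=1 f=6]; closed=[(4,2), (5,2)]

step 1: expand (4,2) (f=4, h=3) → closed; open now [(4,1) g=2 f=6, (4,3) g=2 f=6, (5,3) g=1 f=6, (6,2) g=1 f=6]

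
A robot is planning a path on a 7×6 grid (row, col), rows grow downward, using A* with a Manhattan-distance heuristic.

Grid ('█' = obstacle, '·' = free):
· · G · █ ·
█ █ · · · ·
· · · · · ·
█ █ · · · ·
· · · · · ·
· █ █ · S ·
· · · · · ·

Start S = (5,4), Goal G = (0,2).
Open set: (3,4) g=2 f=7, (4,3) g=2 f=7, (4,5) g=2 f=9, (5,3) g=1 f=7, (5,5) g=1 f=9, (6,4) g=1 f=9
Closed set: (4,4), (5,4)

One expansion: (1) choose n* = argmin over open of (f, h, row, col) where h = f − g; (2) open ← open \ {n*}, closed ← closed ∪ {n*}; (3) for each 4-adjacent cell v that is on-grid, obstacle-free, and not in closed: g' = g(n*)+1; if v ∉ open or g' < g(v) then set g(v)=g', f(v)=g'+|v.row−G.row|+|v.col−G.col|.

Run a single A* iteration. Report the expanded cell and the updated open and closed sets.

expanded=(3,4); open=[(2,4) g=3 f=7, (3,3) g=3 f=7, (3,5) g=3 f=9, (4,3) g=2 f=7, (4,5) g=2 f=9, (5,3) g=1 f=7, (5,5) g=1 f=9, (6,4) g=1 f=9]; closed=[(3,4), (4,4), (5,4)]

step 1: expand (3,4) (f=7, h=5) → closed; open now [(2,4) g=3 f=7, (3,3) g=3 f=7, (3,5) g=3 f=9, (4,3) g=2 f=7, (4,5) g=2 f=9, (5,3) g=1 f=7, (5,5) g=1 f=9, (6,4) g=1 f=9]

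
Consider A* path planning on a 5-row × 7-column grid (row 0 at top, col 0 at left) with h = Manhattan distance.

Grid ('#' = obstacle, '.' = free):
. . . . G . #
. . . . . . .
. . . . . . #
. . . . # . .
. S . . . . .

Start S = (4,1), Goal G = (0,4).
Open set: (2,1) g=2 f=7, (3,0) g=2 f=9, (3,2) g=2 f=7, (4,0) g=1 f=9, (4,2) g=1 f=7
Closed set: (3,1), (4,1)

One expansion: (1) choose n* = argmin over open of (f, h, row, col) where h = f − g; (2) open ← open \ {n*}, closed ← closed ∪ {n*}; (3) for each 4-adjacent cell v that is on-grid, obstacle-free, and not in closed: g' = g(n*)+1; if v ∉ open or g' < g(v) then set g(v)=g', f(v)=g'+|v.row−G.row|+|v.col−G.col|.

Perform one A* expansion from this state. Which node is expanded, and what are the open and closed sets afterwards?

expanded=(2,1); open=[(1,1) g=3 f=7, (2,0) g=3 f=9, (2,2) g=3 f=7, (3,0) g=2 f=9, (3,2) g=2 f=7, (4,0) g=1 f=9, (4,2) g=1 f=7]; closed=[(2,1), (3,1), (4,1)]

step 1: expand (2,1) (f=7, h=5) → closed; open now [(1,1) g=3 f=7, (2,0) g=3 f=9, (2,2) g=3 f=7, (3,0) g=2 f=9, (3,2) g=2 f=7, (4,0) g=1 f=9, (4,2) g=1 f=7]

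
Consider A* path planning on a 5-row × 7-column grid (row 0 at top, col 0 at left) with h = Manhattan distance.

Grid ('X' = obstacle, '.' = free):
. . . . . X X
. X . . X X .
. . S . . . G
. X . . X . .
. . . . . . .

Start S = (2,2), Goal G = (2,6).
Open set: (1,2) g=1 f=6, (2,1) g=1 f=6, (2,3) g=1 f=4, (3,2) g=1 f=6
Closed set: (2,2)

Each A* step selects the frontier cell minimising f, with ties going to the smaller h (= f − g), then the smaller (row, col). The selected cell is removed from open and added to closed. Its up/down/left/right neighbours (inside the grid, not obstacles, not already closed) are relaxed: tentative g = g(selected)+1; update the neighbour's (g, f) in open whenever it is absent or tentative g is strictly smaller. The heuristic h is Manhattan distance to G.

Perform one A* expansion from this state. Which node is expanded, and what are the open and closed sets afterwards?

expanded=(2,3); open=[(1,2) g=1 f=6, (1,3) g=2 f=6, (2,1) g=1 f=6, (2,4) g=2 f=4, (3,2) g=1 f=6, (3,3) g=2 f=6]; closed=[(2,2), (2,3)]

step 1: expand (2,3) (f=4, h=3) → closed; open now [(1,2) g=1 f=6, (1,3) g=2 f=6, (2,1) g=1 f=6, (2,4) g=2 f=4, (3,2) g=1 f=6, (3,3) g=2 f=6]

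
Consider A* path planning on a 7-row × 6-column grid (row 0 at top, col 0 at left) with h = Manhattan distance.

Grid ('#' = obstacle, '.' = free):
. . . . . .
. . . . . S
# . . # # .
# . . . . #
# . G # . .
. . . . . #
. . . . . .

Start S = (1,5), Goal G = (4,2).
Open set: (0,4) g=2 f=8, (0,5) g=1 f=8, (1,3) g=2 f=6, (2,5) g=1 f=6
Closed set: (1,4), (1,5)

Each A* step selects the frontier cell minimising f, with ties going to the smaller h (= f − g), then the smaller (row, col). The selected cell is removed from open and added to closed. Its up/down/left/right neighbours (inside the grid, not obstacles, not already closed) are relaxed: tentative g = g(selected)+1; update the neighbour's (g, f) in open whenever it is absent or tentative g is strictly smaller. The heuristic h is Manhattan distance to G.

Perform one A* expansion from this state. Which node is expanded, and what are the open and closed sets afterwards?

expanded=(1,3); open=[(0,3) g=3 f=8, (0,4) g=2 f=8, (0,5) g=1 f=8, (1,2) g=3 f=6, (2,5) g=1 f=6]; closed=[(1,3), (1,4), (1,5)]

step 1: expand (1,3) (f=6, h=4) → closed; open now [(0,3) g=3 f=8, (0,4) g=2 f=8, (0,5) g=1 f=8, (1,2) g=3 f=6, (2,5) g=1 f=6]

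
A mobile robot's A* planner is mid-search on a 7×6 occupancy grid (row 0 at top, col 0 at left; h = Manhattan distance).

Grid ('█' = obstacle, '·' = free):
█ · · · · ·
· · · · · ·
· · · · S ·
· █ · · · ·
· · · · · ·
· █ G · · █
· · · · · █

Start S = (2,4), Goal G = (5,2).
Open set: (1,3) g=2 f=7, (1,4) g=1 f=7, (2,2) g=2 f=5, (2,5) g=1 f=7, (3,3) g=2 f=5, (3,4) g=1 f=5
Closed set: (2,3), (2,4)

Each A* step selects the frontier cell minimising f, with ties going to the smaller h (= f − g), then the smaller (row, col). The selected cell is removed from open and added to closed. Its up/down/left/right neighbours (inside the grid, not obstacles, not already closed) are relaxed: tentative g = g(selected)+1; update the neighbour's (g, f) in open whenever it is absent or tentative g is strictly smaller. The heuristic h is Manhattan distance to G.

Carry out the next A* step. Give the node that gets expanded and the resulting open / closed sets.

expanded=(2,2); open=[(1,2) g=3 f=7, (1,3) g=2 f=7, (1,4) g=1 f=7, (2,1) g=3 f=7, (2,5) g=1 f=7, (3,2) g=3 f=5, (3,3) g=2 f=5, (3,4) g=1 f=5]; closed=[(2,2), (2,3), (2,4)]

step 1: expand (2,2) (f=5, h=3) → closed; open now [(1,2) g=3 f=7, (1,3) g=2 f=7, (1,4) g=1 f=7, (2,1) g=3 f=7, (2,5) g=1 f=7, (3,2) g=3 f=5, (3,3) g=2 f=5, (3,4) g=1 f=5]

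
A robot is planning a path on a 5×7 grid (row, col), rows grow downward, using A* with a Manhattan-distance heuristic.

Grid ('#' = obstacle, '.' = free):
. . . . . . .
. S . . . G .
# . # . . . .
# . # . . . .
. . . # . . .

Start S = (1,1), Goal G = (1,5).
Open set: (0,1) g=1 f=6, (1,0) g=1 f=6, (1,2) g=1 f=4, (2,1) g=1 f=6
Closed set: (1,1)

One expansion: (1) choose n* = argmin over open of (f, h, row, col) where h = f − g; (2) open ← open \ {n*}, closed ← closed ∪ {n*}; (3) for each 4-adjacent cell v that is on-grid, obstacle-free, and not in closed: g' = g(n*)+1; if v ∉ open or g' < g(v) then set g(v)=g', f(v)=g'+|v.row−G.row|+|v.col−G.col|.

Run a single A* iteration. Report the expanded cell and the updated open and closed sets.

step 1: expand (1,2) (f=4, h=3) → closed; open now [(0,1) g=1 f=6, (0,2) g=2 f=6, (1,0) g=1 f=6, (1,3) g=2 f=4, (2,1) g=1 f=6]

expanded=(1,2); open=[(0,1) g=1 f=6, (0,2) g=2 f=6, (1,0) g=1 f=6, (1,3) g=2 f=4, (2,1) g=1 f=6]; closed=[(1,1), (1,2)]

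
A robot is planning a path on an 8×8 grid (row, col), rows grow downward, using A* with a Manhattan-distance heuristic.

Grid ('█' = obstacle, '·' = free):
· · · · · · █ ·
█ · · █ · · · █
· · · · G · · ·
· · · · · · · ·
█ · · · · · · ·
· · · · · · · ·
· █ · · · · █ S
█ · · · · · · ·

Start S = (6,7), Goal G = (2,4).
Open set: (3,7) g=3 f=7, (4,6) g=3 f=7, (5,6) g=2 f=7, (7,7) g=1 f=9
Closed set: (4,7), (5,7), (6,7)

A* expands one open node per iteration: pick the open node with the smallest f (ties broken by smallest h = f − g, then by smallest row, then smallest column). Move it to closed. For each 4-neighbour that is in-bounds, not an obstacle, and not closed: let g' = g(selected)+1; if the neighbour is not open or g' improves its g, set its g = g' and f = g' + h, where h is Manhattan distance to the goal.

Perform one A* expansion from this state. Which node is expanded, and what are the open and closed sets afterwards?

step 1: expand (3,7) (f=7, h=4) → closed; open now [(2,7) g=4 f=7, (3,6) g=4 f=7, (4,6) g=3 f=7, (5,6) g=2 f=7, (7,7) g=1 f=9]

expanded=(3,7); open=[(2,7) g=4 f=7, (3,6) g=4 f=7, (4,6) g=3 f=7, (5,6) g=2 f=7, (7,7) g=1 f=9]; closed=[(3,7), (4,7), (5,7), (6,7)]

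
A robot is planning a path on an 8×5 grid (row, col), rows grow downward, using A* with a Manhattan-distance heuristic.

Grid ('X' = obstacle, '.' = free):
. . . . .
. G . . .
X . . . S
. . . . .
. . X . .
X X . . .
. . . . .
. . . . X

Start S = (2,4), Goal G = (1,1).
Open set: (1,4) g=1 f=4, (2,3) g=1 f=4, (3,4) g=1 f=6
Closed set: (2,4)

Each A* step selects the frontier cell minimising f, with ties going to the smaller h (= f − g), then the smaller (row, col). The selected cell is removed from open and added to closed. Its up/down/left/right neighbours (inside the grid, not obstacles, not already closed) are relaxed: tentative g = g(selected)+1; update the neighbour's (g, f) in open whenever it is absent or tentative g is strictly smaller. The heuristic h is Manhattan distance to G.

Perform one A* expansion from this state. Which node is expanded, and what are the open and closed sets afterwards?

expanded=(1,4); open=[(0,4) g=2 f=6, (1,3) g=2 f=4, (2,3) g=1 f=4, (3,4) g=1 f=6]; closed=[(1,4), (2,4)]

step 1: expand (1,4) (f=4, h=3) → closed; open now [(0,4) g=2 f=6, (1,3) g=2 f=4, (2,3) g=1 f=4, (3,4) g=1 f=6]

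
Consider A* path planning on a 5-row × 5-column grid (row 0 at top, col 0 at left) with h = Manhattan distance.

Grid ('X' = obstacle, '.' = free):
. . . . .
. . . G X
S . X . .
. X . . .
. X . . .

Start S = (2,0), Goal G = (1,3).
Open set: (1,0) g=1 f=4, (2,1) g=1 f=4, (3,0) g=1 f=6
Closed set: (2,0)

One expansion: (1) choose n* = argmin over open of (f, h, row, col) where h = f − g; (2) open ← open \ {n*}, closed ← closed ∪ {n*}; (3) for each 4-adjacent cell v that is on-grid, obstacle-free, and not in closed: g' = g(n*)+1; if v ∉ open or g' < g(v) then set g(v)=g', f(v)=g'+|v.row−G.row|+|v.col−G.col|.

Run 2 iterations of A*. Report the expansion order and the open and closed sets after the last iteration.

order=[(1,0) → (1,1)]; open=[(0,0) g=2 f=6, (0,1) g=3 f=6, (1,2) g=3 f=4, (2,1) g=1 f=4, (3,0) g=1 f=6]; closed=[(1,0), (1,1), (2,0)]

step 1: expand (1,0) (f=4, h=3) → closed; open now [(0,0) g=2 f=6, (1,1) g=2 f=4, (2,1) g=1 f=4, (3,0) g=1 f=6]
step 2: expand (1,1) (f=4, h=2) → closed; open now [(0,0) g=2 f=6, (0,1) g=3 f=6, (1,2) g=3 f=4, (2,1) g=1 f=4, (3,0) g=1 f=6]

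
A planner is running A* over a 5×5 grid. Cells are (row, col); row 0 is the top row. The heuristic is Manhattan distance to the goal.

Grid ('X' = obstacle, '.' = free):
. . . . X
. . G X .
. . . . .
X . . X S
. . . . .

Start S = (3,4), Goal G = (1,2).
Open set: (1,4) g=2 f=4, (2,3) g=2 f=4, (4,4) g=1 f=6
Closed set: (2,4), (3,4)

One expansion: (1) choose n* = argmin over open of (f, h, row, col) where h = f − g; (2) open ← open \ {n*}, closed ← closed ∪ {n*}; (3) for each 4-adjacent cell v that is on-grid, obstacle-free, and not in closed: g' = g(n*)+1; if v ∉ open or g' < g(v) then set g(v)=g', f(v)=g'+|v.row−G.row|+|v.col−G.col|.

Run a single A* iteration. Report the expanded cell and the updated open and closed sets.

step 1: expand (1,4) (f=4, h=2) → closed; open now [(2,3) g=2 f=4, (4,4) g=1 f=6]

expanded=(1,4); open=[(2,3) g=2 f=4, (4,4) g=1 f=6]; closed=[(1,4), (2,4), (3,4)]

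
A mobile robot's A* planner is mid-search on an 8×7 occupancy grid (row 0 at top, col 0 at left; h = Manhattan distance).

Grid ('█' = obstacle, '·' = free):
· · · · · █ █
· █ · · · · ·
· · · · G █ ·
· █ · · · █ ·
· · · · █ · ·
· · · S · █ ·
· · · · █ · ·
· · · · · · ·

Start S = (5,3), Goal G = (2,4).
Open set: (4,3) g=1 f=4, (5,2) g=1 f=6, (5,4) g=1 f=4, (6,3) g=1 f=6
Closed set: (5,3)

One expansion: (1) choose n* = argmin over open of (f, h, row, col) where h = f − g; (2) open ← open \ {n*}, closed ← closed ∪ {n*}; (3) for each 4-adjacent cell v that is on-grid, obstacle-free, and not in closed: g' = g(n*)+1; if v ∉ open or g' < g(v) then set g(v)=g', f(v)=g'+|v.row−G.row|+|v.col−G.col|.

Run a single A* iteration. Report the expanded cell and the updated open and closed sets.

expanded=(4,3); open=[(3,3) g=2 f=4, (4,2) g=2 f=6, (5,2) g=1 f=6, (5,4) g=1 f=4, (6,3) g=1 f=6]; closed=[(4,3), (5,3)]

step 1: expand (4,3) (f=4, h=3) → closed; open now [(3,3) g=2 f=4, (4,2) g=2 f=6, (5,2) g=1 f=6, (5,4) g=1 f=4, (6,3) g=1 f=6]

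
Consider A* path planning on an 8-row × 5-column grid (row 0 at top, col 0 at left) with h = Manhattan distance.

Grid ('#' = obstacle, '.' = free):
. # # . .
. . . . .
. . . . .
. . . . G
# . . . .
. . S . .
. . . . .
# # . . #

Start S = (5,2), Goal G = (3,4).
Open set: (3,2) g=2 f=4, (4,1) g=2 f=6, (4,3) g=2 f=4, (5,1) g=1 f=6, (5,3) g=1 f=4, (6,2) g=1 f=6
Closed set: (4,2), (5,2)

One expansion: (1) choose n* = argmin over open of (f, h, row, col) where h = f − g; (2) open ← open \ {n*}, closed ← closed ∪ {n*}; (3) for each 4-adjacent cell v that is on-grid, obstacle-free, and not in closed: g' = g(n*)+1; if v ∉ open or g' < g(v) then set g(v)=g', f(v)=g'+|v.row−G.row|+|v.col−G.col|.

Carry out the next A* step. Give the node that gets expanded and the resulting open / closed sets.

expanded=(3,2); open=[(2,2) g=3 f=6, (3,1) g=3 f=6, (3,3) g=3 f=4, (4,1) g=2 f=6, (4,3) g=2 f=4, (5,1) g=1 f=6, (5,3) g=1 f=4, (6,2) g=1 f=6]; closed=[(3,2), (4,2), (5,2)]

step 1: expand (3,2) (f=4, h=2) → closed; open now [(2,2) g=3 f=6, (3,1) g=3 f=6, (3,3) g=3 f=4, (4,1) g=2 f=6, (4,3) g=2 f=4, (5,1) g=1 f=6, (5,3) g=1 f=4, (6,2) g=1 f=6]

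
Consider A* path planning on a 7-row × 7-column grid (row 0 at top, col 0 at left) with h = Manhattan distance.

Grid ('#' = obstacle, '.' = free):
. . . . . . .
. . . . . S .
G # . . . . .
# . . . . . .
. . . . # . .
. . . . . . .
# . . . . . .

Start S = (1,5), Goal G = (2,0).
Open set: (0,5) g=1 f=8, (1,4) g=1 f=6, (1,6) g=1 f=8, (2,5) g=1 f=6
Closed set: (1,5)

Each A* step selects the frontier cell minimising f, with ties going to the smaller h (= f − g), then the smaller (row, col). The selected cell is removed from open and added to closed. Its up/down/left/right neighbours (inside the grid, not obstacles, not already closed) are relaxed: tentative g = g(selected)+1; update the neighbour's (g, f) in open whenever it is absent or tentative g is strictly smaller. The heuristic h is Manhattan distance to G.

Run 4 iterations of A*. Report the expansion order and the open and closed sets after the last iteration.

order=[(1,4) → (1,3) → (1,2) → (1,1)]; open=[(0,1) g=5 f=8, (0,2) g=4 f=8, (0,3) g=3 f=8, (0,4) g=2 f=8, (0,5) g=1 f=8, (1,0) g=5 f=6, (1,6) g=1 f=8, (2,2) g=4 f=6, (2,3) g=3 f=6, (2,4) g=2 f=6, (2,5) g=1 f=6]; closed=[(1,1), (1,2), (1,3), (1,4), (1,5)]

step 1: expand (1,4) (f=6, h=5) → closed; open now [(0,4) g=2 f=8, (0,5) g=1 f=8, (1,3) g=2 f=6, (1,6) g=1 f=8, (2,4) g=2 f=6, (2,5) g=1 f=6]
step 2: expand (1,3) (f=6, h=4) → closed; open now [(0,3) g=3 f=8, (0,4) g=2 f=8, (0,5) g=1 f=8, (1,2) g=3 f=6, (1,6) g=1 f=8, (2,3) g=3 f=6, (2,4) g=2 f=6, (2,5) g=1 f=6]
step 3: expand (1,2) (f=6, h=3) → closed; open now [(0,2) g=4 f=8, (0,3) g=3 f=8, (0,4) g=2 f=8, (0,5) g=1 f=8, (1,1) g=4 f=6, (1,6) g=1 f=8, (2,2) g=4 f=6, (2,3) g=3 f=6, (2,4) g=2 f=6, (2,5) g=1 f=6]
step 4: expand (1,1) (f=6, h=2) → closed; open now [(0,1) g=5 f=8, (0,2) g=4 f=8, (0,3) g=3 f=8, (0,4) g=2 f=8, (0,5) g=1 f=8, (1,0) g=5 f=6, (1,6) g=1 f=8, (2,2) g=4 f=6, (2,3) g=3 f=6, (2,4) g=2 f=6, (2,5) g=1 f=6]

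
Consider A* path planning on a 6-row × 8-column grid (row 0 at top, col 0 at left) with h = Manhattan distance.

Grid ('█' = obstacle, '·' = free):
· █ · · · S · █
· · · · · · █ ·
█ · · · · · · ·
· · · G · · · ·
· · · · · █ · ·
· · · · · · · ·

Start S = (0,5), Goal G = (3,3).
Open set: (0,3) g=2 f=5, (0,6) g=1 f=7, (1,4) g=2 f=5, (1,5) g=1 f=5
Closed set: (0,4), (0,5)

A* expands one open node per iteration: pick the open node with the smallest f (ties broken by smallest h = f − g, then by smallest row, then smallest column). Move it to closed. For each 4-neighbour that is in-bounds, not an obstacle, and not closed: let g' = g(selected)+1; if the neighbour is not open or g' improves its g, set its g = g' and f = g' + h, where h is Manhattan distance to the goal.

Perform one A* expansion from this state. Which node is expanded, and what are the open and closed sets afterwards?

step 1: expand (0,3) (f=5, h=3) → closed; open now [(0,2) g=3 f=7, (0,6) g=1 f=7, (1,3) g=3 f=5, (1,4) g=2 f=5, (1,5) g=1 f=5]

expanded=(0,3); open=[(0,2) g=3 f=7, (0,6) g=1 f=7, (1,3) g=3 f=5, (1,4) g=2 f=5, (1,5) g=1 f=5]; closed=[(0,3), (0,4), (0,5)]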